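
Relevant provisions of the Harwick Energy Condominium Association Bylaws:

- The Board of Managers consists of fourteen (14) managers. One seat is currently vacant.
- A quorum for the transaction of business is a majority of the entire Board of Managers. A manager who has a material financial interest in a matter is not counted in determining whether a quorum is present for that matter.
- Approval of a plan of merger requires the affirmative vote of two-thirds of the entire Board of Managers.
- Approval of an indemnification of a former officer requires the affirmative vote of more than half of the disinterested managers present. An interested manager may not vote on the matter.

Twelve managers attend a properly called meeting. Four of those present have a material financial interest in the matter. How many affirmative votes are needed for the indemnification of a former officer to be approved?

The indemnification of a former officer requires a majority of the disinterested managers present (12 − 4 = 8).
A majority of 8 is 5.

5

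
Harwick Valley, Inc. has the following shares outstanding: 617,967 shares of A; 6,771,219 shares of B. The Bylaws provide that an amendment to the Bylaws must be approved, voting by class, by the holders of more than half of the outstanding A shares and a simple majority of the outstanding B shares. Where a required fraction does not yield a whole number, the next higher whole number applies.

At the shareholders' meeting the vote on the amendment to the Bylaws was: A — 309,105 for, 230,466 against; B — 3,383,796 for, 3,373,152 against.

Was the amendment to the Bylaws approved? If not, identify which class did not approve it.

Not approved — the B shares did not give the required vote.

A: a majority of 617967 is 308984; 308,984 required, 309,105 in favor — approved.
B: a majority of 6771219 is 3385610; 3,385,610 required, 3,383,796 in favor — not approved.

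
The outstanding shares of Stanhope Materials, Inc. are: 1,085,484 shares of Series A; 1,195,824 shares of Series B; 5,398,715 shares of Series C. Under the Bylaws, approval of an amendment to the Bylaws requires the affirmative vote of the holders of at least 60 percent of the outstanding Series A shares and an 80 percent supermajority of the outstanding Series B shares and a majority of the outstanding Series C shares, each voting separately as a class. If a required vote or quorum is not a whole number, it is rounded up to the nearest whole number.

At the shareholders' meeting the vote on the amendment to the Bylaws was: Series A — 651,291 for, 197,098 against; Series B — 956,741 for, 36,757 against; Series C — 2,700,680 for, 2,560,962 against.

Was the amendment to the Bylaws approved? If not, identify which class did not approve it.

Approved — every class gave the required vote.

Series A: 3/5 of 1085484 = 651290.40, rounded up to 651291; 651,291 required, 651,291 in favor — approved.
Series B: 4/5 of 1195824 = 956659.20, rounded up to 956660; 956,660 required, 956,741 in favor — approved.
Series C: a majority of 5398715 is 2699358; 2,699,358 required, 2,700,680 in favor — approved.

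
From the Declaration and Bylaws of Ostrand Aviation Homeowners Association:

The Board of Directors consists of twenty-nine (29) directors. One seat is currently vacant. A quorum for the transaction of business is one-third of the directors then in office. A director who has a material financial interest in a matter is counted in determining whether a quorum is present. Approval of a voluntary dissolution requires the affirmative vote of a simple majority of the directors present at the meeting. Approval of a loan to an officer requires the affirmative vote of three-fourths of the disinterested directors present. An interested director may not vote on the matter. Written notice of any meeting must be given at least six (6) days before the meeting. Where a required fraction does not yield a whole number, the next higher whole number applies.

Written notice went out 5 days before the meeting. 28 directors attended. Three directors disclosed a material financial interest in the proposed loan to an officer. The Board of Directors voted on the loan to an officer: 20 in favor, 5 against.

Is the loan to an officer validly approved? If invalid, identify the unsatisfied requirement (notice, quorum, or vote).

Invalid — notice requirement not satisfied.

Notice: 5 days given; 6 required (5 < 6). Not satisfied.
Quorum: 28 present (interested directors count toward quorum); quorum is 10. Satisfied.
Vote: the loan to an officer requires three-fourths of the disinterested directors present (28 − 3 = 25). 3/4 of 25 = 18.75, rounded up to 19, so 19 affirmative votes are needed; 20 voted in favor. Satisfied.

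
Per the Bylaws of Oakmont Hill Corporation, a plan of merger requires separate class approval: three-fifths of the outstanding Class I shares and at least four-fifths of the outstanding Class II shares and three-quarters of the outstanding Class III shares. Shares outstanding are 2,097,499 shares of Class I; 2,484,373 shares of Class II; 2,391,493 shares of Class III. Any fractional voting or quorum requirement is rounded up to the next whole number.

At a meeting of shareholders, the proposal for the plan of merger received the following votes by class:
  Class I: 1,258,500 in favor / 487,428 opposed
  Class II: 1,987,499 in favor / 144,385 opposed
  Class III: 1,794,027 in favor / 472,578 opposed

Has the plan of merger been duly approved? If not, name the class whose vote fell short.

Approved — every class gave the required vote.

Class I: 3/5 of 2097499 = 1258499.40, rounded up to 1258500; 1,258,500 required, 1,258,500 in favor — approved.
Class II: 4/5 of 2484373 = 1987498.40, rounded up to 1987499; 1,987,499 required, 1,987,499 in favor — approved.
Class III: 3/4 of 2391493 = 1793619.75, rounded up to 1793620; 1,793,620 required, 1,794,027 in favor — approved.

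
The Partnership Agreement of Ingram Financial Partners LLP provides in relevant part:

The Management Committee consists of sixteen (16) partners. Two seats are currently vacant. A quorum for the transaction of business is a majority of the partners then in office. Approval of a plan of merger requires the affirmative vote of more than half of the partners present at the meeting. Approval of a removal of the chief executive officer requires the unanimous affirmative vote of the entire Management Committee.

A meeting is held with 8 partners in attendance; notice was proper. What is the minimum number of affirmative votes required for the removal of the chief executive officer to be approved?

16

The removal of the chief executive officer requires the unanimous vote of the entire Management Committee (16).
Unanimous means all 16.
(Only 8 can vote, so the removal of the chief executive officer cannot pass at this meeting, but the required vote is still 16.)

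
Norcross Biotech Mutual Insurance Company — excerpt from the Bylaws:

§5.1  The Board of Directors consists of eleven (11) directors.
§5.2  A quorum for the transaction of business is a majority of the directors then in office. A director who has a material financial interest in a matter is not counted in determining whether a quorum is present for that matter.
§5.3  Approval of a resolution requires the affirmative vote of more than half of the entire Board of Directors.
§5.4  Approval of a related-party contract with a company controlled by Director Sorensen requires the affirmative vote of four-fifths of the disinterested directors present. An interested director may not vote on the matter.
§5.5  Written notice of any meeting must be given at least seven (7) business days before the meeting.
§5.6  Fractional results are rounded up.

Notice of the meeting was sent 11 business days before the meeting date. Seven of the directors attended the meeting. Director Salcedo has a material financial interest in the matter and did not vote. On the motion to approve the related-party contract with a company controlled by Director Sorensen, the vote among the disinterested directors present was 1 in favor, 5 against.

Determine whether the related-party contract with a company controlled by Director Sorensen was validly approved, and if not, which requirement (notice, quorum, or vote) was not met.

Invalid — vote requirement not satisfied.

Notice: 11 business days given; 7 required (11 ≥ 7). Satisfied.
Quorum: 7 present, but the 1 interested director does not count, leaving 6. Quorum is 6. Satisfied.
Vote: the related-party contract with a company controlled by Director Sorensen requires four-fifths of the disinterested directors present (7 − 1 = 6). 4/5 of 6 = 4.80, rounded up to 5, so 5 affirmative votes are needed; 1 voted in favor. Not satisfied.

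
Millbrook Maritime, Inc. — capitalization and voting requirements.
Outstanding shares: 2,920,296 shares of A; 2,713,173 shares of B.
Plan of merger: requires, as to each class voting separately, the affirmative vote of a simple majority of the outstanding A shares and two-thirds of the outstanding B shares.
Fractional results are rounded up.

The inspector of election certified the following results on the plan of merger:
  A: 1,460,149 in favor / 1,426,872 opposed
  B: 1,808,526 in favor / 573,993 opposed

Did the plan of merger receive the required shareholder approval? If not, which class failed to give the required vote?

A: a majority of 2920296 is 1460149; 1,460,149 required, 1,460,149 in favor — approved.
B: 2/3 of 2713173 = 1808782; 1,808,782 required, 1,808,526 in favor — not approved.

Not approved — the B shares did not give the required vote.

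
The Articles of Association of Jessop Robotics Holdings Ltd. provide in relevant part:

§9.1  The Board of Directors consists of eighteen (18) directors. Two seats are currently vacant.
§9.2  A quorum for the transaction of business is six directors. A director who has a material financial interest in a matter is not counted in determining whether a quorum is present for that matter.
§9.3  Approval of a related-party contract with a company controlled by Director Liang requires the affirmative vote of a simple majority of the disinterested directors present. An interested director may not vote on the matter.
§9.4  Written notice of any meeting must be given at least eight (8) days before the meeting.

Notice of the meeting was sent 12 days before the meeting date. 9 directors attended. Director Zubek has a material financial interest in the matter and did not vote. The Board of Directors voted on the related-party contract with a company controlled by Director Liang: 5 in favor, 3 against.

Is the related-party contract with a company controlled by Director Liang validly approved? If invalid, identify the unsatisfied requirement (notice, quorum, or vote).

Valid — all requirements satisfied.

Notice: 12 days given; 8 required (12 ≥ 8). Satisfied.
Quorum: 9 present, but the 1 interested director does not count, leaving 8. Quorum is 6. Satisfied.
Vote: the related-party contract with a company controlled by Director Liang requires a majority of the disinterested directors present (9 − 1 = 8). A majority of 8 is 5, so 5 affirmative votes are needed; 5 voted in favor. Satisfied.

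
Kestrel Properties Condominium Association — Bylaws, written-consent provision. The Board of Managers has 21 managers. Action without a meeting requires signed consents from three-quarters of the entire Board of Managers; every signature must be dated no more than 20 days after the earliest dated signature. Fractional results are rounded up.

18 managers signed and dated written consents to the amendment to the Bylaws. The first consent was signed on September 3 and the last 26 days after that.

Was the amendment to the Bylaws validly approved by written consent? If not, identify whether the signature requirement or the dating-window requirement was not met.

Not effective — dating-window requirement not satisfied.

Signatures required: three-quarters of 21 — 3/4 of 21 = 15.75, rounded up to 16, so 16 needed; 18 signed. Sufficient.
Dating window: the latest signature is 26 days after the earliest; the limit is 20 days. Outside the window.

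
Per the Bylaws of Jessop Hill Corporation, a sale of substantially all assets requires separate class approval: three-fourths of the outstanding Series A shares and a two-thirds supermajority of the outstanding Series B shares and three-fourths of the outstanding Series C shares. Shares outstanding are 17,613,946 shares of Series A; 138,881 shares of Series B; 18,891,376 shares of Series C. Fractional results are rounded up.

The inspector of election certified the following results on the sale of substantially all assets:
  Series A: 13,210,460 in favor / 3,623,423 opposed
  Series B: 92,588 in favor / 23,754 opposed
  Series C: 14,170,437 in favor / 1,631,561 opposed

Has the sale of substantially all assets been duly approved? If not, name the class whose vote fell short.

Approved — every class gave the required vote.

Series A: 3/4 of 17613946 = 13210459.50, rounded up to 13210460; 13,210,460 required, 13,210,460 in favor — approved.
Series B: 2/3 of 138881 = 92587.33, rounded up to 92588; 92,588 required, 92,588 in favor — approved.
Series C: 3/4 of 18891376 = 14168532; 14,168,532 required, 14,170,437 in favor — approved.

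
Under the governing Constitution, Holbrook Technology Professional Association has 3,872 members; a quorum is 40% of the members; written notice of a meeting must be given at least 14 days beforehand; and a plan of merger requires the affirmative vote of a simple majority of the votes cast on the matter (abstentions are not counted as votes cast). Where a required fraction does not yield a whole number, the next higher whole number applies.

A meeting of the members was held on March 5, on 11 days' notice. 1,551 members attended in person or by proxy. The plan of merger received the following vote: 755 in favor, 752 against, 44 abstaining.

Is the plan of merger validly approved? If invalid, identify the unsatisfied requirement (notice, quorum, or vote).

Notice: 11 days given; 14 required. Not satisfied.
Quorum: 40% of 3,872 = 1,548.80, rounded up to 1,549; 1,551 present. Satisfied.
Vote: requires a majority of the votes cast (1,551 − 44 abstaining = 1,507); a majority of 1507 is 754, so 754 needed; 755 in favor. Satisfied.

Invalid — notice requirement not satisfied.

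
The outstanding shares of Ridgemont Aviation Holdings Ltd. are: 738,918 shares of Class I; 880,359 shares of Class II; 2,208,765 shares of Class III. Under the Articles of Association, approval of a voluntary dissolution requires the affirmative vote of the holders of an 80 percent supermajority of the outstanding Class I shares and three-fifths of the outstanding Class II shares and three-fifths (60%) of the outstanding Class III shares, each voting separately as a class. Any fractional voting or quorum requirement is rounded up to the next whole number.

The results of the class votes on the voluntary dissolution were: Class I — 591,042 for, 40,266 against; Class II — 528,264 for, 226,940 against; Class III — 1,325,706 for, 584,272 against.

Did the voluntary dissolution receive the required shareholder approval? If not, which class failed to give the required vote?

Class I: 4/5 of 738918 = 591134.40, rounded up to 591135; 591,135 required, 591,042 in favor — not approved.
Class II: 3/5 of 880359 = 528215.40, rounded up to 528216; 528,216 required, 528,264 in favor — approved.
Class III: 3/5 of 2208765 = 1325259; 1,325,259 required, 1,325,706 in favor — approved.

Not approved — the Class I shares did not give the required vote.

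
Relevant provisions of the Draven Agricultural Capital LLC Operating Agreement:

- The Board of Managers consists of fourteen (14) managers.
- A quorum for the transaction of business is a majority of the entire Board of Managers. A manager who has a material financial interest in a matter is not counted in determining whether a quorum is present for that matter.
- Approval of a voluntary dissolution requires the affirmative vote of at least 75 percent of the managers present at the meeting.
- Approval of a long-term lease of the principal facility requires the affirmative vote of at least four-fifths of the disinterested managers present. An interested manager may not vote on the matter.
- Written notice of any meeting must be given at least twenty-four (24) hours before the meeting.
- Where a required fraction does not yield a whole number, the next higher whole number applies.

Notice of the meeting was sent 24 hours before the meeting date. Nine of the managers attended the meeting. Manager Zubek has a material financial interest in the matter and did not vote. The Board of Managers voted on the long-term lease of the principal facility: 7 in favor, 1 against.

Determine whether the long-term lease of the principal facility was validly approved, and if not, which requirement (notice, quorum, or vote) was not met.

Valid — all requirements satisfied.

Notice: 24 hours given; 24 required (24 ≥ 24). Satisfied.
Quorum: 9 present, but the 1 interested manager does not count, leaving 8. Quorum is 8. Satisfied.
Vote: the long-term lease of the principal facility requires four-fifths of the disinterested managers present (9 − 1 = 8). 4/5 of 8 = 6.40, rounded up to 7, so 7 affirmative votes are needed; 7 voted in favor. Satisfied.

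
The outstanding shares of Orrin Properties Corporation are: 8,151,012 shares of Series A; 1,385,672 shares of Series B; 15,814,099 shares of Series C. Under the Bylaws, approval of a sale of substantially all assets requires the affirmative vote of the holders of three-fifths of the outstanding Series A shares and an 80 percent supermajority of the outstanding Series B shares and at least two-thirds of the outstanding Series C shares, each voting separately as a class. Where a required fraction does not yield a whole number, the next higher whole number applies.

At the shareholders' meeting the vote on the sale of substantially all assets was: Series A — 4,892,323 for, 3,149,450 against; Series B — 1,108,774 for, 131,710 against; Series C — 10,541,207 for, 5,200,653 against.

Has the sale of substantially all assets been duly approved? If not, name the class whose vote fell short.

Not approved — the Series C shares did not give the required vote.

Series A: 3/5 of 8151012 = 4890607.20, rounded up to 4890608; 4,890,608 required, 4,892,323 in favor — approved.
Series B: 4/5 of 1385672 = 1108537.60, rounded up to 1108538; 1,108,538 required, 1,108,774 in favor — approved.
Series C: 2/3 of 15814099 = 10542732.67, rounded up to 10542733; 10,542,733 required, 10,541,207 in favor — not approved.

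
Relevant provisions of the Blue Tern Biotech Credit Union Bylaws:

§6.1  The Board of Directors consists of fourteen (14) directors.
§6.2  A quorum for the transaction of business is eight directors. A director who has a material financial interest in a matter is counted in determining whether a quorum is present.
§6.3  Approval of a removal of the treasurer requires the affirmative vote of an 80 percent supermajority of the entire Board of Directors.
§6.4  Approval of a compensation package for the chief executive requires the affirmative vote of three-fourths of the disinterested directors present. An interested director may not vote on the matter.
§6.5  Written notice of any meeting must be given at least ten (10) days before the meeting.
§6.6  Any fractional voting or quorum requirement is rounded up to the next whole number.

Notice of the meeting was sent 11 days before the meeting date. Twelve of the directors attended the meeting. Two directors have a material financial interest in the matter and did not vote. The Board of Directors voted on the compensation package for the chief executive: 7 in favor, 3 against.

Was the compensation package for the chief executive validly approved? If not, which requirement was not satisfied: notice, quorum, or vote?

Notice: 11 days given; 10 required (11 ≥ 10). Satisfied.
Quorum: 12 present (interested directors count toward quorum); quorum is 8. Satisfied.
Vote: the compensation package for the chief executive requires three-fourths of the disinterested directors present (12 − 2 = 10). 3/4 of 10 = 7.50, rounded up to 8, so 8 affirmative votes are needed; 7 voted in favor. Not satisfied.

Invalid — vote requirement not satisfied.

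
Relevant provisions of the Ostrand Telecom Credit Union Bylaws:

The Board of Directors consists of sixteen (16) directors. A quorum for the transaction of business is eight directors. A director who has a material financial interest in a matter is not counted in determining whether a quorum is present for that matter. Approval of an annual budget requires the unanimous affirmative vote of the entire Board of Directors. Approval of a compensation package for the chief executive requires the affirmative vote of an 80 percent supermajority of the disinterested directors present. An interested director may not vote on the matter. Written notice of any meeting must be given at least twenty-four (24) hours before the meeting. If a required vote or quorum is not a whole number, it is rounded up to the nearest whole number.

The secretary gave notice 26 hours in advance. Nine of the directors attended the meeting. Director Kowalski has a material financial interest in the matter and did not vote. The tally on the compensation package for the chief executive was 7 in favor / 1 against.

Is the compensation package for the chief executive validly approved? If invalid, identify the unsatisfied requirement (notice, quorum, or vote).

Valid — all requirements satisfied.

Notice: 26 hours given; 24 required (26 ≥ 24). Satisfied.
Quorum: 9 present, but the 1 interested director does not count, leaving 8. Quorum is 8. Satisfied.
Vote: the compensation package for the chief executive requires four-fifths of the disinterested directors present (9 − 1 = 8). 4/5 of 8 = 6.40, rounded up to 7, so 7 affirmative votes are needed; 7 voted in favor. Satisfied.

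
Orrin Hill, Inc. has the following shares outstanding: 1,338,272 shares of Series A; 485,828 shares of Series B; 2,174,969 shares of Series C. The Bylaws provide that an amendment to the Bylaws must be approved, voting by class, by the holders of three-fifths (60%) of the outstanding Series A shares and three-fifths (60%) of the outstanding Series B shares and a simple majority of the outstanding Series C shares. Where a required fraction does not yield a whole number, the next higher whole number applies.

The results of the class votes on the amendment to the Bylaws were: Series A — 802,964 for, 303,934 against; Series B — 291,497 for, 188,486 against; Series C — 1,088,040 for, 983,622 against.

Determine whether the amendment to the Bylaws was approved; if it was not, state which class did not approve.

Approved — every class gave the required vote.

Series A: 3/5 of 1338272 = 802963.20, rounded up to 802964; 802,964 required, 802,964 in favor — approved.
Series B: 3/5 of 485828 = 291496.80, rounded up to 291497; 291,497 required, 291,497 in favor — approved.
Series C: a majority of 2174969 is 1087485; 1,087,485 required, 1,088,040 in favor — approved.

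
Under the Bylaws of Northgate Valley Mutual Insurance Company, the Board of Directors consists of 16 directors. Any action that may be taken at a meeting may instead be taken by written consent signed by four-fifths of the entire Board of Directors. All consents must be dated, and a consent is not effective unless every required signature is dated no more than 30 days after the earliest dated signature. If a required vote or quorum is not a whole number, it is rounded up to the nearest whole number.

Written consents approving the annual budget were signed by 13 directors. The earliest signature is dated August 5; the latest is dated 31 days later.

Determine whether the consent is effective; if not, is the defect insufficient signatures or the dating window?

Not effective — dating-window requirement not satisfied.

Signatures required: four-fifths of 16 — 4/5 of 16 = 12.80, rounded up to 13, so 13 needed; 13 signed. Sufficient.
Dating window: the latest signature is 31 days after the earliest; the limit is 30 days. Outside the window.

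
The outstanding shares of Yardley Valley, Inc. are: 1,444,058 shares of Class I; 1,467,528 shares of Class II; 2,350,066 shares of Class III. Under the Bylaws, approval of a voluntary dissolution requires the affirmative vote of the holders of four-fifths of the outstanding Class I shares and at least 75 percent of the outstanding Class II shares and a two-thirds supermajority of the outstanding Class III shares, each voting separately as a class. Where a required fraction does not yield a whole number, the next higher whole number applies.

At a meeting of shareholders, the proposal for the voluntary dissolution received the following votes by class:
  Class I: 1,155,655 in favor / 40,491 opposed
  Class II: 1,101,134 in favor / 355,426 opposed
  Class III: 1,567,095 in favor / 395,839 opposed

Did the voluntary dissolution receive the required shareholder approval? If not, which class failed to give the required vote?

Class I: 4/5 of 1444058 = 1155246.40, rounded up to 1155247; 1,155,247 required, 1,155,655 in favor — approved.
Class II: 3/4 of 1467528 = 1100646; 1,100,646 required, 1,101,134 in favor — approved.
Class III: 2/3 of 2350066 = 1566710.67, rounded up to 1566711; 1,566,711 required, 1,567,095 in favor — approved.

Approved — every class gave the required vote.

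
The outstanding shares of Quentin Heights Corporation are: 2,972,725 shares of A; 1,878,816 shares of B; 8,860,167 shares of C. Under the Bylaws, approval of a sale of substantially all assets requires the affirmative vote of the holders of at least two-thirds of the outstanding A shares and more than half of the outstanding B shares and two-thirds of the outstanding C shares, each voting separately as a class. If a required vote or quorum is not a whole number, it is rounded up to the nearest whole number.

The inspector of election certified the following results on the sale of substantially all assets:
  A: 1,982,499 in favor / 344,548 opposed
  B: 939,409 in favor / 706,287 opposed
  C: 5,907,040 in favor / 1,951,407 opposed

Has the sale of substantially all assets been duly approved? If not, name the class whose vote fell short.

A: 2/3 of 2972725 = 1981816.67, rounded up to 1981817; 1,981,817 required, 1,982,499 in favor — approved.
B: a majority of 1878816 is 939409; 939,409 required, 939,409 in favor — approved.
C: 2/3 of 8860167 = 5906778; 5,906,778 required, 5,907,040 in favor — approved.

Approved — every class gave the required vote.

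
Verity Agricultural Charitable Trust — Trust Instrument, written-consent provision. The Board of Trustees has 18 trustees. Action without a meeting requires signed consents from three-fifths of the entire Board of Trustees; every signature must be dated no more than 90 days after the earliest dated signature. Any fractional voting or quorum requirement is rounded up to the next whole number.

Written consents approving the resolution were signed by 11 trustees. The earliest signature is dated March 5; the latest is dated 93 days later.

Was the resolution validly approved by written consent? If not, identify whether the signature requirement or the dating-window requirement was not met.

Signatures required: three-fifths of 18 — 3/5 of 18 = 10.80, rounded up to 11, so 11 needed; 11 signed. Sufficient.
Dating window: the latest signature is 93 days after the earliest; the limit is 90 days. Outside the window.

Not effective — dating-window requirement not satisfied.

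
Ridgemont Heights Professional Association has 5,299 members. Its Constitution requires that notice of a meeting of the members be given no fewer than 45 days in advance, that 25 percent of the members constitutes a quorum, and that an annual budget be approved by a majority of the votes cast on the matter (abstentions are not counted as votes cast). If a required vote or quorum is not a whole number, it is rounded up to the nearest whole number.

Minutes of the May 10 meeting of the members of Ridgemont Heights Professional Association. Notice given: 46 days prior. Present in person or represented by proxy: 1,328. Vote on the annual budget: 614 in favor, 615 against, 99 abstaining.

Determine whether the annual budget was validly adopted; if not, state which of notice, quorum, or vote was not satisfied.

Notice: 46 days given; 45 required. Satisfied.
Quorum: 25% of 5,299 = 1,324.75, rounded up to 1,325; 1,328 present. Satisfied.
Vote: requires a majority of the votes cast (1,328 − 99 abstaining = 1,229); a majority of 1229 is 615, so 615 needed; 614 in favor. Not satisfied.

Invalid — vote requirement not satisfied.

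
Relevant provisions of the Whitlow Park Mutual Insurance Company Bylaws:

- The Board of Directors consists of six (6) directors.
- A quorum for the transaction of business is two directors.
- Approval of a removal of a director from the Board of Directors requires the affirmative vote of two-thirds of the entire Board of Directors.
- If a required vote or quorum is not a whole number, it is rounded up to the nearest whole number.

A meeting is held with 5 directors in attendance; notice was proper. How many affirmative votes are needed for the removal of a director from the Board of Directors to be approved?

The removal of a director from the Board of Directors requires two-thirds of the entire Board of Directors (6).
2/3 of 6 = 4.

4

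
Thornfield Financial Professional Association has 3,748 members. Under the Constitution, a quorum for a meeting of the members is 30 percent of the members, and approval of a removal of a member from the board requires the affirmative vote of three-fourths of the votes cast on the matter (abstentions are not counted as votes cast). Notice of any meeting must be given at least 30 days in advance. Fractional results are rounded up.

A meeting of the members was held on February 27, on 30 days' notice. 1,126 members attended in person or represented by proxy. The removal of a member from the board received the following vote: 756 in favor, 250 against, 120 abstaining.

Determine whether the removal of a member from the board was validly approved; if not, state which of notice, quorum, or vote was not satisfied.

Notice: 30 days given; 30 required. Satisfied.
Quorum: 30% of 3,748 = 1,124.40, rounded up to 1,125; 1,126 present. Satisfied.
Vote: requires three-fourths of the votes cast (1,126 − 120 abstaining = 1,006); 3/4 of 1006 = 754.50, rounded up to 755, so 755 needed; 756 in favor. Satisfied.

Valid — all requirements satisfied.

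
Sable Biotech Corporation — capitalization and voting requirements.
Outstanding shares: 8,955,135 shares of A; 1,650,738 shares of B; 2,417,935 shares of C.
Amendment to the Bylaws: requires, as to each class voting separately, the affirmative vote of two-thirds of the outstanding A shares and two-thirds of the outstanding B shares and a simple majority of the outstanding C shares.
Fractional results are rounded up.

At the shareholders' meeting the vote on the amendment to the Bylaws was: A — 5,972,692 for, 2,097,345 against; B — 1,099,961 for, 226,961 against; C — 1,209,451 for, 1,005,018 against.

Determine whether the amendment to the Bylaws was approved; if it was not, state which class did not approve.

Not approved — the B shares did not give the required vote.

A: 2/3 of 8955135 = 5970090; 5,970,090 required, 5,972,692 in favor — approved.
B: 2/3 of 1650738 = 1100492; 1,100,492 required, 1,099,961 in favor — not approved.
C: a majority of 2417935 is 1208968; 1,208,968 required, 1,209,451 in favor — approved.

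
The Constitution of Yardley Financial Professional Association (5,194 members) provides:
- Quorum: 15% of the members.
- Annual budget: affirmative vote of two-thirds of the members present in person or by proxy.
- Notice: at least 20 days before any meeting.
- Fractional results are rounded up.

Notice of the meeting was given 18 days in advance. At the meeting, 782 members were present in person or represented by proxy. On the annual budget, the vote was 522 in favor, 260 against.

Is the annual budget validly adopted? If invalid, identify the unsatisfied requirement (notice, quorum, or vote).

Invalid — notice requirement not satisfied.

Notice: 18 days given; 20 required. Not satisfied.
Quorum: 15% of 5,194 = 779.10, rounded up to 780; 782 present. Satisfied.
Vote: requires two-thirds of those present (782); 2/3 of 782 = 521.33, rounded up to 522, so 522 needed; 522 in favor. Satisfied.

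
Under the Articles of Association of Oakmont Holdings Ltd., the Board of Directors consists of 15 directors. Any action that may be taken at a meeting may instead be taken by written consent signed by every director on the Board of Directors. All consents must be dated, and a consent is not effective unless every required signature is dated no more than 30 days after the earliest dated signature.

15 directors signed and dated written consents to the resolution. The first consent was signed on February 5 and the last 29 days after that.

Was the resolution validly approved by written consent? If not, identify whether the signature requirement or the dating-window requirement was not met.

Effective — both the signature and dating-window requirements are satisfied.

Signatures required: the unanimous vote of 15 — unanimous means all 15, so 15 needed; 15 signed. Sufficient.
Dating window: the latest signature is 29 days after the earliest; the limit is 30 days. Within the window.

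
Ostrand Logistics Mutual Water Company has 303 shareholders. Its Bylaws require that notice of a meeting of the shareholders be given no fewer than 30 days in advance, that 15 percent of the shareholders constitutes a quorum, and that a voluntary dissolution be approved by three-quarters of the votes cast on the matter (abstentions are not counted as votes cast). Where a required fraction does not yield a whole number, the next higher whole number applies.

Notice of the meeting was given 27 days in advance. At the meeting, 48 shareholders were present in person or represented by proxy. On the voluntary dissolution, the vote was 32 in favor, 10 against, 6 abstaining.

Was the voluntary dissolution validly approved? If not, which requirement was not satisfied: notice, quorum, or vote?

Notice: 27 days given; 30 required. Not satisfied.
Quorum: 15% of 303 = 45.45, rounded up to 46; 48 present. Satisfied.
Vote: requires three-fourths of the votes cast (48 − 6 abstaining = 42); 3/4 of 42 = 31.50, rounded up to 32, so 32 needed; 32 in favor. Satisfied.

Invalid — notice requirement not satisfied.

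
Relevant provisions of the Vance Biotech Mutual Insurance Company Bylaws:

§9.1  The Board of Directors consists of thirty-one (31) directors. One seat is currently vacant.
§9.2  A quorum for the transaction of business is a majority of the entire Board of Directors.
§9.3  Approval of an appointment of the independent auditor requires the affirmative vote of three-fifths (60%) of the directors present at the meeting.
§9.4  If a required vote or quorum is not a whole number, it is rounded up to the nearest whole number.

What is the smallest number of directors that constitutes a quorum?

A majority of 31 is 16.

16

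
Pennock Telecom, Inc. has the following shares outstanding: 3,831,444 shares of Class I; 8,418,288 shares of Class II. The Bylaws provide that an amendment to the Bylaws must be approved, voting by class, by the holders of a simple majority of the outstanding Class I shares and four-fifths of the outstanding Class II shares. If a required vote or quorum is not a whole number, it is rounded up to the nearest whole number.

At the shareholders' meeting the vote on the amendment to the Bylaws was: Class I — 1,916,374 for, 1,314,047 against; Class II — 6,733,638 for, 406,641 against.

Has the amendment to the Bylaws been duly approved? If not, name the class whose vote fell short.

Not approved — the Class II shares did not give the required vote.

Class I: a majority of 3831444 is 1915723; 1,915,723 required, 1,916,374 in favor — approved.
Class II: 4/5 of 8418288 = 6734630.40, rounded up to 6734631; 6,734,631 required, 6,733,638 in favor — not approved.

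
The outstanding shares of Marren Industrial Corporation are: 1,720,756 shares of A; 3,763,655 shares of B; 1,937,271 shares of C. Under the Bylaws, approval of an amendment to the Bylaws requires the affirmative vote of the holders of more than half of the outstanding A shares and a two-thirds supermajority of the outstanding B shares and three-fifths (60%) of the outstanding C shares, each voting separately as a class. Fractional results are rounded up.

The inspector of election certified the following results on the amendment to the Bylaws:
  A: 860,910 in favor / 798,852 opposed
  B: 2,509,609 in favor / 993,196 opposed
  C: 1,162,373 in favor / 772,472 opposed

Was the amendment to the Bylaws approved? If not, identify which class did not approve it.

A: a majority of 1720756 is 860379; 860,379 required, 860,910 in favor — approved.
B: 2/3 of 3763655 = 2509103.33, rounded up to 2509104; 2,509,104 required, 2,509,609 in favor — approved.
C: 3/5 of 1937271 = 1162362.60, rounded up to 1162363; 1,162,363 required, 1,162,373 in favor — approved.

Approved — every class gave the required vote.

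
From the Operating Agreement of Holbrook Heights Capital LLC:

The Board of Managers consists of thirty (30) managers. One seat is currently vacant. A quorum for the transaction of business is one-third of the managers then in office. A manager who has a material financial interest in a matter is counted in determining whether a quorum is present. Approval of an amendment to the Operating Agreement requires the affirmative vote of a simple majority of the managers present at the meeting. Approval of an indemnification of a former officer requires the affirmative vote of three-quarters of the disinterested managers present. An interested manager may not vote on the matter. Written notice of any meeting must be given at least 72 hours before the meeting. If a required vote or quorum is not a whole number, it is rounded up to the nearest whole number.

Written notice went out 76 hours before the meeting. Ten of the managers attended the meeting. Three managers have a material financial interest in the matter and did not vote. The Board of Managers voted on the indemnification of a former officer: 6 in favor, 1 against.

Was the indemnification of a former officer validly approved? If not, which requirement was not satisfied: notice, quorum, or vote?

Notice: 76 hours given; 72 required (76 ≥ 72). Satisfied.
Quorum: 10 present (interested managers count toward quorum); quorum is 10. Satisfied.
Vote: the indemnification of a former officer requires three-fourths of the disinterested managers present (10 − 3 = 7). 3/4 of 7 = 5.25, rounded up to 6, so 6 affirmative votes are needed; 6 voted in favor. Satisfied.

Valid — all requirements satisfied.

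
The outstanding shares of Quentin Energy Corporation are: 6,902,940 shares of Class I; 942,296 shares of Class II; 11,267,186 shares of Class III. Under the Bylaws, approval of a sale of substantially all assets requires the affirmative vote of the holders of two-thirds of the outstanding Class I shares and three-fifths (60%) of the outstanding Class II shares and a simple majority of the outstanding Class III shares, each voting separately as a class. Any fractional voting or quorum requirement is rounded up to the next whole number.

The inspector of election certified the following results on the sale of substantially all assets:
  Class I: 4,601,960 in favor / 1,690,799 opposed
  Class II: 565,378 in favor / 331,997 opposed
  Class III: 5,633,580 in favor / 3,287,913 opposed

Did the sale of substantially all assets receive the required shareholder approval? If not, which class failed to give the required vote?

Not approved — the Class III shares did not give the required vote.

Class I: 2/3 of 6902940 = 4601960; 4,601,960 required, 4,601,960 in favor — approved.
Class II: 3/5 of 942296 = 565377.60, rounded up to 565378; 565,378 required, 565,378 in favor — approved.
Class III: a majority of 11267186 is 5633594; 5,633,594 required, 5,633,580 in favor — not approved.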